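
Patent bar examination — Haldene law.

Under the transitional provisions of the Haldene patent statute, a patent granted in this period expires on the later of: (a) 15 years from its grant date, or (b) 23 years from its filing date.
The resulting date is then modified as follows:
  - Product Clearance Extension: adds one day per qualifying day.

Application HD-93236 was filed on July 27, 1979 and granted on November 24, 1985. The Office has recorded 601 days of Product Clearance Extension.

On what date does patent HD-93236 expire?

(a) grant + 15 years → 24 November 2000.
(b) filing + 23 years → 27 July 2002.
Later of the two: 27 July 2002.
Product Clearance Extension: +601 days → 19 March 2004.

March 19, 2004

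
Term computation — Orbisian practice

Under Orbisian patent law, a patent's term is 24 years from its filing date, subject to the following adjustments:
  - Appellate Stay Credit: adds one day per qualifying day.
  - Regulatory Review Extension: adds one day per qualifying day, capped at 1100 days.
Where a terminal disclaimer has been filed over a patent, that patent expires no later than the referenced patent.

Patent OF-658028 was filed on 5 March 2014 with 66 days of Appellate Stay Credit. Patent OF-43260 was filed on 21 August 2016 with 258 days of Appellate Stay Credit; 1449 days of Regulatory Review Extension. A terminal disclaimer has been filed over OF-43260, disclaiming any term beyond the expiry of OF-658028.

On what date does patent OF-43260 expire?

Natural term of OF-43260:
  Base: filing + 24 years → 21 August 2040.
  Appellate Stay Credit: +258 days → 6 May 2041.
  Regulatory Review Extension: 1449 days claimed exceeds the 1100-day cap, so +1100 days → 10 May 2044.
Expiry of referenced patent OF-658028:
  Base: filing + 24 years → 5 March 2038.
  Appellate Stay Credit: +66 days → 10 May 2038.
Terminal disclaimer: OF-43260 expires on the earlier of 10 May 2044 and 10 May 2038.

May 10, 2038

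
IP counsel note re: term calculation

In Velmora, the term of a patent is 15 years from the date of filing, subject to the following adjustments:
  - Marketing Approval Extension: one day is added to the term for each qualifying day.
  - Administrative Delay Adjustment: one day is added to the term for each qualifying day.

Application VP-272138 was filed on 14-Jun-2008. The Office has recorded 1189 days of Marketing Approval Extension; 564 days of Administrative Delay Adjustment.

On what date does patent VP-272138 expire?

2028-04-01

Base term: filing date + 15 years → 14 June 2023.
Marketing Approval Extension: +1189 days → 15 September 2026.
Administrative Delay Adjustment: +564 days → 1 April 2028.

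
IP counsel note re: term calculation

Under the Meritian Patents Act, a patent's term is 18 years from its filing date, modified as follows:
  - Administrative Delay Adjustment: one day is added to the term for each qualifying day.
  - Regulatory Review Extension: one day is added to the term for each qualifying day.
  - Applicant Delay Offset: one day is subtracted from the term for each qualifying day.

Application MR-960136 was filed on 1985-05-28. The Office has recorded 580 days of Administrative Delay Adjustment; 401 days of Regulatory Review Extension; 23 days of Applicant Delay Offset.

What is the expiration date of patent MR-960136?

Base term: filing date + 18 years → 28 May 2003.
Administrative Delay Adjustment: +580 days → 28 December 2004.
Regulatory Review Extension: +401 days → 2 February 2006.
Applicant Delay Offset: −23 days → 10 January 2006.

January 10, 2006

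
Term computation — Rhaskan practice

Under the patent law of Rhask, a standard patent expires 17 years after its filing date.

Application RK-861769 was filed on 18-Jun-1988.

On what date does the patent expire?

2005-06-18

Filing date + 17 years → 18 June 2005.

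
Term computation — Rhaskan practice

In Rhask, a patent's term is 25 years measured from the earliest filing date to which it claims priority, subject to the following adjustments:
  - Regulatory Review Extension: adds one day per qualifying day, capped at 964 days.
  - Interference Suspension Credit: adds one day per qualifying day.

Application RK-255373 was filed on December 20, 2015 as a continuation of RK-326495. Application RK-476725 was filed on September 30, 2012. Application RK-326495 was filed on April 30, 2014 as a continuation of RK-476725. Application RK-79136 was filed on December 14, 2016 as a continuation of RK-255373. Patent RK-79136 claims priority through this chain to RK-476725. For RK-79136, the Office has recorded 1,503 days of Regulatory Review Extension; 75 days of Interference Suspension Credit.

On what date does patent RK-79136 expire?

Earliest priority filing: 30 September 2012.
Base term: 30 September 2012 + 25 years → 30 September 2037.
Regulatory Review Extension: 1503 days claimed exceeds the 964-day cap, so +964 days → 21 May 2040.
Interference Suspension Credit: +75 days → 4 August 2040.

2040-08-04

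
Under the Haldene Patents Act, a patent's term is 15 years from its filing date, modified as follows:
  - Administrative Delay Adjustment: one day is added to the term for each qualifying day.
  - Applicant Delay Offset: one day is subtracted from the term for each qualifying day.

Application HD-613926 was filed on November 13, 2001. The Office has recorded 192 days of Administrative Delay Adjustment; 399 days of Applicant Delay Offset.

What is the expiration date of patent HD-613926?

Base term: filing date + 15 years → 13 November 2016.
Administrative Delay Adjustment: +192 days → 24 May 2017.
Applicant Delay Offset: −399 days → 20 April 2016.

April 20, 2016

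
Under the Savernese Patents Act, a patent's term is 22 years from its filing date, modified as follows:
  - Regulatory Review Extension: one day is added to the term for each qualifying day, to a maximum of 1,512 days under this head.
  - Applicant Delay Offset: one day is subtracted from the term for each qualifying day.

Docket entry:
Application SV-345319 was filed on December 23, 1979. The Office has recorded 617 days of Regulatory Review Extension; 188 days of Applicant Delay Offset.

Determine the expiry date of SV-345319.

February 25, 2003

Base term: filing date + 22 years → 23 December 2001.
Regulatory Review Extension: 617 days (within the 1512-day cap) → +617 days → 1 September 2003.
Applicant Delay Offset: −188 days → 25 February 2003.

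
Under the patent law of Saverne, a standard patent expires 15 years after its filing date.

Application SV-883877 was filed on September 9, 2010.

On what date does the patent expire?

2025-09-09

Filing date + 15 years → 9 September 2025.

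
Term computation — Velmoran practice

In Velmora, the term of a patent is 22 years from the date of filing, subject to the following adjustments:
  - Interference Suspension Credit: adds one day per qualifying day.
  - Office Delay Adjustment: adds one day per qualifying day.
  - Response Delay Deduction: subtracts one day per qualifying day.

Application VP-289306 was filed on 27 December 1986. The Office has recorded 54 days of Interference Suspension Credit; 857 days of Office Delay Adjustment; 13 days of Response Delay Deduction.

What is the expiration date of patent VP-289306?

2011-06-13

Base term: filing date + 22 years → 27 December 2008.
Interference Suspension Credit: +54 days → 19 February 2009.
Office Delay Adjustment: +857 days → 26 June 2011.
Response Delay Deduction: −13 days → 13 June 2011.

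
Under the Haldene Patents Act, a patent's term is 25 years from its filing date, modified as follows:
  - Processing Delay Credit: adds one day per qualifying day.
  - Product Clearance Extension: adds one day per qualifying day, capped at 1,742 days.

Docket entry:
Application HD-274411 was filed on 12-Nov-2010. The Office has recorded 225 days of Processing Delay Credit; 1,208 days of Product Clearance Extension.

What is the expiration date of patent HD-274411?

October 15, 2039

Base term: filing date + 25 years → 12 November 2035.
Processing Delay Credit: +225 days → 24 June 2036.
Product Clearance Extension: 1208 days (within the 1742-day cap) → +1208 days → 15 October 2039.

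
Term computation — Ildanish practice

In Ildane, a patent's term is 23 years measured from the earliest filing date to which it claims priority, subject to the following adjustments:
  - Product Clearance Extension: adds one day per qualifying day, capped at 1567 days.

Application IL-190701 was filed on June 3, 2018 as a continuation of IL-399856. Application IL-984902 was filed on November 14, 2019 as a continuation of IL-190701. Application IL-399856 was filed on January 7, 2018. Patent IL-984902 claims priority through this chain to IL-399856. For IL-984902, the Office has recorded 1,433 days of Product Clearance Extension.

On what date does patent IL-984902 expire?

Earliest priority filing: 7 January 2018.
Base term: 7 January 2018 + 23 years → 7 January 2041.
Product Clearance Extension: 1433 days (within the 1567-day cap) → +1433 days → 10 December 2044.

2044-12-10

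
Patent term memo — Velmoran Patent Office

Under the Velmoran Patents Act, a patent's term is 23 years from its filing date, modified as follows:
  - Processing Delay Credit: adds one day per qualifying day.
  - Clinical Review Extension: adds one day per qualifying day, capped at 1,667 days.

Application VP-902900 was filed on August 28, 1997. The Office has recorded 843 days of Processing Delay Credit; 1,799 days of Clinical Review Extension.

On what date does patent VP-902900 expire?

Base term: filing date + 23 years → 28 August 2020.
Processing Delay Credit: +843 days → 19 December 2022.
Clinical Review Extension: 1799 days claimed exceeds the 1667-day cap, so +1667 days → 13 July 2027.

2027-07-13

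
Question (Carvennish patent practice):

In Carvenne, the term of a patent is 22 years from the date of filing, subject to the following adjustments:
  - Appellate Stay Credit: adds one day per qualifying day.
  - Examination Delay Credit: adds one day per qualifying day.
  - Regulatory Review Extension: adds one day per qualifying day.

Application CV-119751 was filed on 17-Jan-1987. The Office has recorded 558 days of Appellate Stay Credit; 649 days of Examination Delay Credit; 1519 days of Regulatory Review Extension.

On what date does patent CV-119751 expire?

July 5, 2016

Base term: filing date + 22 years → 17 January 2009.
Appellate Stay Credit: +558 days → 29 July 2010.
Examination Delay Credit: +649 days → 8 May 2012.
Regulatory Review Extension: +1519 days → 5 July 2016.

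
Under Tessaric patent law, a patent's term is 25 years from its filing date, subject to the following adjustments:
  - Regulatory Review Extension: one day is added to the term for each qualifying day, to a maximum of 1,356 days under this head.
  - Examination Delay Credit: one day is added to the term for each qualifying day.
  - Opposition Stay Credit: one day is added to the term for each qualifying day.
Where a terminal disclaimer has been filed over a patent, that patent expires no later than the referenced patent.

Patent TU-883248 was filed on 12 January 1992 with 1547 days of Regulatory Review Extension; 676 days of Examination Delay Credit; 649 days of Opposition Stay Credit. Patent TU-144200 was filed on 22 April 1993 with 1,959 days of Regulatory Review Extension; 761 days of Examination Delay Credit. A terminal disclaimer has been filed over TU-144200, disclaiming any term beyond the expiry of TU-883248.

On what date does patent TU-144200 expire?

2024-02-07

Natural term of TU-144200:
  Base: filing + 25 years → 22 April 2018.
  Regulatory Review Extension: 1959 days claimed exceeds the 1356-day cap, so +1356 days → 7 January 2022.
  Examination Delay Credit: +761 days → 7 February 2024.
Expiry of referenced patent TU-883248:
  Base: filing + 25 years → 12 January 2017.
  Regulatory Review Extension: 1547 days claimed exceeds the 1356-day cap, so +1356 days → 29 September 2020.
  Examination Delay Credit: +676 days → 6 August 2022.
  Opposition Stay Credit: +649 days → 16 May 2024.
Terminal disclaimer: TU-144200 expires on the earlier of 7 February 2024 and 16 May 2024.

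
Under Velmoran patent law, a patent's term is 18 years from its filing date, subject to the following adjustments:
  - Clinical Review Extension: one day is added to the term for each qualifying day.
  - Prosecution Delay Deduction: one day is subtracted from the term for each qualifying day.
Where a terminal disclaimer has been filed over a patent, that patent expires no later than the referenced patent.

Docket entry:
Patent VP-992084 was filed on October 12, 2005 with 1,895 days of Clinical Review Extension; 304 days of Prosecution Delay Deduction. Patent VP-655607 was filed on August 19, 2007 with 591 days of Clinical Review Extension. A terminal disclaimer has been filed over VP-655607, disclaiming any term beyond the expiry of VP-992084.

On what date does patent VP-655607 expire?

April 2, 2027

Natural term of VP-655607:
  Base: filing + 18 years → 19 August 2025.
  Clinical Review Extension: +591 days → 2 April 2027.
Expiry of referenced patent VP-992084:
  Base: filing + 18 years → 12 October 2023.
  Clinical Review Extension: +1895 days → 19 December 2028.
  Prosecution Delay Deduction: −304 days → 19 February 2028.
Terminal disclaimer: VP-655607 expires on the earlier of 2 April 2027 and 19 February 2028.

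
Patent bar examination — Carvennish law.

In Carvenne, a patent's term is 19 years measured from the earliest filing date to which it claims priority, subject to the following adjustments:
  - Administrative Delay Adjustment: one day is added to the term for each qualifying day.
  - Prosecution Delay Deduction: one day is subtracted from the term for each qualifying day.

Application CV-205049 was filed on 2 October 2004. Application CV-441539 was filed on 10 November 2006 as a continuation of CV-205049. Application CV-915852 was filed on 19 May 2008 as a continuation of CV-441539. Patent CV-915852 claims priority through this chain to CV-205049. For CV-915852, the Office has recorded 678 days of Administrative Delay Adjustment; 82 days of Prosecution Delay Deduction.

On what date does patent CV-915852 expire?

Earliest priority filing: 2 October 2004.
Base term: 2 October 2004 + 19 years → 2 October 2023.
Administrative Delay Adjustment: +678 days → 10 August 2025.
Prosecution Delay Deduction: −82 days → 20 May 2025.

May 20, 2025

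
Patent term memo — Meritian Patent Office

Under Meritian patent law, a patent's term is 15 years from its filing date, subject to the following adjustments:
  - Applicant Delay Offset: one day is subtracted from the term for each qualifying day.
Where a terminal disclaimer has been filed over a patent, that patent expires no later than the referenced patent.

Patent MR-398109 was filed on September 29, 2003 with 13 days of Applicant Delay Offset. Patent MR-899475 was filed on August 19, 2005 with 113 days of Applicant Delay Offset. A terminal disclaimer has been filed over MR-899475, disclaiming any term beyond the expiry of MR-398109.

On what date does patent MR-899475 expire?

Natural term of MR-899475:
  Base: filing + 15 years → 19 August 2020.
  Applicant Delay Offset: −113 days → 28 April 2020.
Expiry of referenced patent MR-398109:
  Base: filing + 15 years → 29 September 2018.
  Applicant Delay Offset: −13 days → 16 September 2018.
Terminal disclaimer: MR-899475 expires on the earlier of 28 April 2020 and 16 September 2018.

September 16, 2018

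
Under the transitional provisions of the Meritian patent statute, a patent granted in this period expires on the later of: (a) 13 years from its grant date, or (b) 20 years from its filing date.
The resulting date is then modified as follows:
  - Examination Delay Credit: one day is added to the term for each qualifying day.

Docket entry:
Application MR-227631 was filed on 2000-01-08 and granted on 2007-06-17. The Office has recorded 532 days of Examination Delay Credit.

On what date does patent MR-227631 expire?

December 1, 2021

(a) grant + 13 years → 17 June 2020.
(b) filing + 20 years → 8 January 2020.
Later of the two: 17 June 2020.
Examination Delay Credit: +532 days → 1 December 2021.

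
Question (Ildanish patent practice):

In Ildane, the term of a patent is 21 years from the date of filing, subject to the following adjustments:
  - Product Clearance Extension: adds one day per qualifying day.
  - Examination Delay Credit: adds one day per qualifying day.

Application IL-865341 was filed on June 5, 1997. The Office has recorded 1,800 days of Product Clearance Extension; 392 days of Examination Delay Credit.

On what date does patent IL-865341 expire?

Base term: filing date + 21 years → 5 June 2018.
Product Clearance Extension: +1800 days → 10 May 2023.
Examination Delay Credit: +392 days → 5 June 2024.

2024-06-05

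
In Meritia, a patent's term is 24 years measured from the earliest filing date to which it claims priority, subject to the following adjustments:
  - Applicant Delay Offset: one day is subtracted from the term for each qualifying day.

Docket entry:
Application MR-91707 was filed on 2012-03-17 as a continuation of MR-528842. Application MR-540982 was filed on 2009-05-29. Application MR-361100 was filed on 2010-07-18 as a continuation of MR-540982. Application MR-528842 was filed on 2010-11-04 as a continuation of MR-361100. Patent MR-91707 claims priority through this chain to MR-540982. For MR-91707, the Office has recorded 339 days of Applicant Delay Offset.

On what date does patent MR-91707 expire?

Earliest priority filing: 29 May 2009.
Base term: 29 May 2009 + 24 years → 29 May 2033.
Applicant Delay Offset: −339 days → 24 June 2032.

2032-06-24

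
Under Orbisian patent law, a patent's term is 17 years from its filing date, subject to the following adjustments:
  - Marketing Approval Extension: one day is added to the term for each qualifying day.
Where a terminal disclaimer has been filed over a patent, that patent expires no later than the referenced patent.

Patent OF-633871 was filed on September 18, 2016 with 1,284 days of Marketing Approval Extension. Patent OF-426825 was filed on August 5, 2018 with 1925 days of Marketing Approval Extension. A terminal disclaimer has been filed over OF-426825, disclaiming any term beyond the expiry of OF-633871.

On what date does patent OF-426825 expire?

Natural term of OF-426825:
  Base: filing + 17 years → 5 August 2035.
  Marketing Approval Extension: +1925 days → 11 November 2040.
Expiry of referenced patent OF-633871:
  Base: filing + 17 years → 18 September 2033.
  Marketing Approval Extension: +1284 days → 25 March 2037.
Terminal disclaimer: OF-426825 expires on the earlier of 11 November 2040 and 25 March 2037.

2037-03-25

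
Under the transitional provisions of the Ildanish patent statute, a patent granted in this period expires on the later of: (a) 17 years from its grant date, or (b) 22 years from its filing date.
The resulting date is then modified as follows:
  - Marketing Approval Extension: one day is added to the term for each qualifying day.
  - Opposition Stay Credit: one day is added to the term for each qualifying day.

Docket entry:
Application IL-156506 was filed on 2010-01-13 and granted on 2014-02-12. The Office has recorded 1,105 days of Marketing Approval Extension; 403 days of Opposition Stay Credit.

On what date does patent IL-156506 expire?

(a) grant + 17 years → 12 February 2031.
(b) filing + 22 years → 13 January 2032.
Later of the two: 13 January 2032.
Marketing Approval Extension: +1105 days → 22 January 2035.
Opposition Stay Credit: +403 days → 29 February 2036.

February 29, 2036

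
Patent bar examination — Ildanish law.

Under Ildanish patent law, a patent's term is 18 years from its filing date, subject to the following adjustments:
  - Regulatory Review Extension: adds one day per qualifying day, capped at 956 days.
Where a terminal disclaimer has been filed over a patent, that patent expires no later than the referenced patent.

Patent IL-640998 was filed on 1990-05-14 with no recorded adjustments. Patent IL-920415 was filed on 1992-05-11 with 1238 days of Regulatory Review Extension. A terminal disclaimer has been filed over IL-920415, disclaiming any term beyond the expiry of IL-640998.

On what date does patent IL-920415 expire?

Natural term of IL-920415:
  Base: filing + 18 years → 11 May 2010.
  Regulatory Review Extension: 1238 days claimed exceeds the 956-day cap, so +956 days → 22 December 2012.
Expiry of referenced patent IL-640998:
  Base: filing + 18 years → 14 May 2008.
Terminal disclaimer: IL-920415 expires on the earlier of 22 December 2012 and 14 May 2008.

2008-05-14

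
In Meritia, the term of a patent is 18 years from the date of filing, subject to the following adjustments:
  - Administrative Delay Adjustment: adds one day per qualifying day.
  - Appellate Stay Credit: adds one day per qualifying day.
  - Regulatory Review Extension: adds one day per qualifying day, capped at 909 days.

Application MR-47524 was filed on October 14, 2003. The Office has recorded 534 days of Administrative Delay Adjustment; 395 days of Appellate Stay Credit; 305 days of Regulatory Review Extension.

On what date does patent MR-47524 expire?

March 1, 2025

Base term: filing date + 18 years → 14 October 2021.
Administrative Delay Adjustment: +534 days → 1 April 2023.
Appellate Stay Credit: +395 days → 30 April 2024.
Regulatory Review Extension: 305 days (within the 909-day cap) → +305 days → 1 March 2025.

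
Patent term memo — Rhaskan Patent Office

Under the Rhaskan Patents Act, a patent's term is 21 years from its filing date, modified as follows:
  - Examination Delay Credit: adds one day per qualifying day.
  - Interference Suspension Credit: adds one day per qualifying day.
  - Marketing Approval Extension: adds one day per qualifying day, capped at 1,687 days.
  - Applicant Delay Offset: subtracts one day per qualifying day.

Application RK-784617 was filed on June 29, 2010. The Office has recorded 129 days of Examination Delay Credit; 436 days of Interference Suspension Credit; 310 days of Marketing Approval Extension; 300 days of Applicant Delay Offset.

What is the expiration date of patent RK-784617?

Base term: filing date + 21 years → 29 June 2031.
Examination Delay Credit: +129 days → 5 November 2031.
Interference Suspension Credit: +436 days → 14 January 2033.
Marketing Approval Extension: 310 days (within the 1687-day cap) → +310 days → 20 November 2033.
Applicant Delay Offset: −300 days → 24 January 2033.

2033-01-24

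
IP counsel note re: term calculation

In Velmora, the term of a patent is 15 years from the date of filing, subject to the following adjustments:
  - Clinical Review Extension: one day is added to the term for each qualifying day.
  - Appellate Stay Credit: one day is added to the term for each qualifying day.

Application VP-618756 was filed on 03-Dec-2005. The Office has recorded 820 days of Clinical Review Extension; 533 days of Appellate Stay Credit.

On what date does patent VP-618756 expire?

August 17, 2024

Base term: filing date + 15 years → 3 December 2020.
Clinical Review Extension: +820 days → 3 March 2023.
Appellate Stay Credit: +533 days → 17 August 2024.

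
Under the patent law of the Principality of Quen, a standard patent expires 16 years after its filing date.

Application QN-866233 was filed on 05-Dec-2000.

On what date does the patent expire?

2016-12-05

Filing date + 16 years → 5 December 2016.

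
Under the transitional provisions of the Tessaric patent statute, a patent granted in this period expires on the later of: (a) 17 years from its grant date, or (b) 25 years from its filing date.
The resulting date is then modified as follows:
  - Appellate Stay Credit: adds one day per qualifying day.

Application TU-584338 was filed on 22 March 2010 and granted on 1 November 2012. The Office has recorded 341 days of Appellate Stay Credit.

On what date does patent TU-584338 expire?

February 26, 2036

(a) grant + 17 years → 1 November 2029.
(b) filing + 25 years → 22 March 2035.
Later of the two: 22 March 2035.
Appellate Stay Credit: +341 days → 26 February 2036.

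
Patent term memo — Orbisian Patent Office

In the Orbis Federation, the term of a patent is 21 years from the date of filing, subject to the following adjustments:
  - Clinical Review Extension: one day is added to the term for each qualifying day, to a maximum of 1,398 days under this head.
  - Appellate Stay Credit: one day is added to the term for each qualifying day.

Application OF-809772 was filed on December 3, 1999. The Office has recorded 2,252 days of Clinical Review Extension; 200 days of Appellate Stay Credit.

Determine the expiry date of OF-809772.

2025-04-19

Base term: filing date + 21 years → 3 December 2020.
Clinical Review Extension: 2252 days claimed exceeds the 1398-day cap, so +1398 days → 1 October 2024.
Appellate Stay Credit: +200 days → 19 April 2025.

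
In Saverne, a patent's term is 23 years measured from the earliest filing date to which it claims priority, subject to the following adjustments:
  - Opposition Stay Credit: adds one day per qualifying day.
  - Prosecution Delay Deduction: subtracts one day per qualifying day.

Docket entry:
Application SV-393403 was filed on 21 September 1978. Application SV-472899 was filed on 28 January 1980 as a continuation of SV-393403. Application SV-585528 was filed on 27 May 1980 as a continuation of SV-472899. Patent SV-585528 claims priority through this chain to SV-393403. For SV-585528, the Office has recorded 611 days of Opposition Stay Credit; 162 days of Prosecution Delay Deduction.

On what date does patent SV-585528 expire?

Earliest priority filing: 21 September 1978.
Base term: 21 September 1978 + 23 years → 21 September 2001.
Opposition Stay Credit: +611 days → 25 May 2003.
Prosecution Delay Deduction: −162 days → 14 December 2002.

December 14, 2002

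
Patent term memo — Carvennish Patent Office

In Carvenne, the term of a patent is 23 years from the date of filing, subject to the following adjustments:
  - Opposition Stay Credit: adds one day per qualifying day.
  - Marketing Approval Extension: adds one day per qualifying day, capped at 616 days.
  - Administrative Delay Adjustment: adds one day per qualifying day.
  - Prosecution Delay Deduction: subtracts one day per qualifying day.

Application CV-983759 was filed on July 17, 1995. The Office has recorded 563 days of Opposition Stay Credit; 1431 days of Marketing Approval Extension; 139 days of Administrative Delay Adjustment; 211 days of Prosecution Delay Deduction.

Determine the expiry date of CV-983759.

July 28, 2021

Base term: filing date + 23 years → 17 July 2018.
Opposition Stay Credit: +563 days → 31 January 2020.
Marketing Approval Extension: 1431 days claimed exceeds the 616-day cap, so +616 days → 8 October 2021.
Administrative Delay Adjustment: +139 days → 24 February 2022.
Prosecution Delay Deduction: −211 days → 28 July 2021.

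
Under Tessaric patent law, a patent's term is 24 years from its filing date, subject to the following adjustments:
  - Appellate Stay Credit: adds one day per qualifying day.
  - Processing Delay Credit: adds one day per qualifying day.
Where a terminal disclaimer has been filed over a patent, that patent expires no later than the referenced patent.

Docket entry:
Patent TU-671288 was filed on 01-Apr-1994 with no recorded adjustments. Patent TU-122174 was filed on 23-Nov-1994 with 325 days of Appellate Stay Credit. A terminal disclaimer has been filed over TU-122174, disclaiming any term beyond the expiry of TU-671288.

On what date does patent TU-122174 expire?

April 1, 2018

Natural term of TU-122174:
  Base: filing + 24 years → 23 November 2018.
  Appellate Stay Credit: +325 days → 14 October 2019.
Expiry of referenced patent TU-671288:
  Base: filing + 24 years → 1 April 2018.
Terminal disclaimer: TU-122174 expires on the earlier of 14 October 2019 and 1 April 2018.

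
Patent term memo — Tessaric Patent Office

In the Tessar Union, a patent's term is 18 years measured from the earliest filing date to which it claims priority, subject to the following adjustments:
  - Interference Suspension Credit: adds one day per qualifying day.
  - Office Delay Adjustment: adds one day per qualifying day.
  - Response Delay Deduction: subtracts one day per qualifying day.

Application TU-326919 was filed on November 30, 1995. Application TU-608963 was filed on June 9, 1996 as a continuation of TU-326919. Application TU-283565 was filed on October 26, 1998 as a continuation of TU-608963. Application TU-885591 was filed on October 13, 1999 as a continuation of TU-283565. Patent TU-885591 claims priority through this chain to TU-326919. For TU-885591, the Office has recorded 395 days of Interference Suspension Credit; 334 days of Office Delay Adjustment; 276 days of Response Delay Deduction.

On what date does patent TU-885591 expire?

Earliest priority filing: 30 November 1995.
Base term: 30 November 1995 + 18 years → 30 November 2013.
Interference Suspension Credit: +395 days → 30 December 2014.
Office Delay Adjustment: +334 days → 29 November 2015.
Response Delay Deduction: −276 days → 26 February 2015.

2015-02-26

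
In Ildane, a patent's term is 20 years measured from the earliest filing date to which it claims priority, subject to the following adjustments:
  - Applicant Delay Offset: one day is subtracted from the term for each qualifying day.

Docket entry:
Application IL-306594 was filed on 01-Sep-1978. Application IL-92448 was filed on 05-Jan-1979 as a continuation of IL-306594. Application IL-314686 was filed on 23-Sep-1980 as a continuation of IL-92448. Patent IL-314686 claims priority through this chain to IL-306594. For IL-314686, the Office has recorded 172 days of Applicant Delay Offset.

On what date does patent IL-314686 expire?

March 13, 1998

Earliest priority filing: 1 September 1978.
Base term: 1 September 1978 + 20 years → 1 September 1998.
Applicant Delay Offset: −172 days → 13 March 1998.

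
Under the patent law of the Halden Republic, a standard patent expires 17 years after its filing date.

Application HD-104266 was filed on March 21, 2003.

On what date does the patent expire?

March 21, 2020

Filing date + 17 years → 21 March 2020.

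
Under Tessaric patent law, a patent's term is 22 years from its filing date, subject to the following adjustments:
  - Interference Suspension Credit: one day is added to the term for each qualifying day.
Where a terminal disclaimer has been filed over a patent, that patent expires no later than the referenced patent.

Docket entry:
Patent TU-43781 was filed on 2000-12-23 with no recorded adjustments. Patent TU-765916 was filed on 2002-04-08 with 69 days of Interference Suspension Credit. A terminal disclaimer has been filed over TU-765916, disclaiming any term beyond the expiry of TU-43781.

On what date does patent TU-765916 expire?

Natural term of TU-765916:
  Base: filing + 22 years → 8 April 2024.
  Interference Suspension Credit: +69 days → 16 June 2024.
Expiry of referenced patent TU-43781:
  Base: filing + 22 years → 23 December 2022.
Terminal disclaimer: TU-765916 expires on the earlier of 16 June 2024 and 23 December 2022.

2022-12-23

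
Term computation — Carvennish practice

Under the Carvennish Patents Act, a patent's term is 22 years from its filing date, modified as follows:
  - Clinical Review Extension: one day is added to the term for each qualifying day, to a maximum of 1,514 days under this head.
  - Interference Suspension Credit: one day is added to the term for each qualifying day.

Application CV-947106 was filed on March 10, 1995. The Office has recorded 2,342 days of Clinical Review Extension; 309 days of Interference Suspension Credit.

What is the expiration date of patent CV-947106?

Base term: filing date + 22 years → 10 March 2017.
Clinical Review Extension: 2342 days claimed exceeds the 1514-day cap, so +1514 days → 2 May 2021.
Interference Suspension Credit: +309 days → 7 March 2022.

2022-03-07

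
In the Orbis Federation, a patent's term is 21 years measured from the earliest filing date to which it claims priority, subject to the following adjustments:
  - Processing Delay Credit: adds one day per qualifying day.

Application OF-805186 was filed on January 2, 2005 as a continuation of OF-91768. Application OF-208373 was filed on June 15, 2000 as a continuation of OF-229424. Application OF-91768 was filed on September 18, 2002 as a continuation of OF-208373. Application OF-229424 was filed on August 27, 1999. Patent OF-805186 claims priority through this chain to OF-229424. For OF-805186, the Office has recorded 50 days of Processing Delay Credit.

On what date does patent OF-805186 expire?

2020-10-16

Earliest priority filing: 27 August 1999.
Base term: 27 August 1999 + 21 years → 27 August 2020.
Processing Delay Credit: +50 days → 16 October 2020.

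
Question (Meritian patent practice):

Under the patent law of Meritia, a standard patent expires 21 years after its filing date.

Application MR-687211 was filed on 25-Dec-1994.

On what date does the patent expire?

Filing date + 21 years → 25 December 2015.

December 25, 2015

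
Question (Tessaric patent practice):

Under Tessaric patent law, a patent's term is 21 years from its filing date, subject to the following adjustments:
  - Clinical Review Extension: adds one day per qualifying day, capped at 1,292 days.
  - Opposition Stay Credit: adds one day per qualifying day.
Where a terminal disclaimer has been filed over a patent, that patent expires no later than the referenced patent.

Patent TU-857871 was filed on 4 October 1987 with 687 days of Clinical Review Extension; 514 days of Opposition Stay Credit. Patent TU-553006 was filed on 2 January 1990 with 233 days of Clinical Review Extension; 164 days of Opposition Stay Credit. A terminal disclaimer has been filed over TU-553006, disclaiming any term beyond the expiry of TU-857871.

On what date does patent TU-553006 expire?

January 18, 2012

Natural term of TU-553006:
  Base: filing + 21 years → 2 January 2011.
  Clinical Review Extension: 233 days (within the 1292-day cap) → +233 days → 23 August 2011.
  Opposition Stay Credit: +164 days → 3 February 2012.
Expiry of referenced patent TU-857871:
  Base: filing + 21 years → 4 October 2008.
  Clinical Review Extension: 687 days (within the 1292-day cap) → +687 days → 22 August 2010.
  Opposition Stay Credit: +514 days → 18 January 2012.
Terminal disclaimer: TU-553006 expires on the earlier of 3 February 2012 and 18 January 2012.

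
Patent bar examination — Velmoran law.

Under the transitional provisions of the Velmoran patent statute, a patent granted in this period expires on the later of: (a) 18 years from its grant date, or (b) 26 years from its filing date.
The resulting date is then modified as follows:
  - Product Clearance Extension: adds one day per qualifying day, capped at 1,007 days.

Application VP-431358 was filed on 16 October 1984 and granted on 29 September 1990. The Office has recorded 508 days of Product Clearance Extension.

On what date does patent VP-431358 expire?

2012-03-07

(a) grant + 18 years → 29 September 2008.
(b) filing + 26 years → 16 October 2010.
Later of the two: 16 October 2010.
Product Clearance Extension: 508 days (within the 1007-day cap) → +508 days → 7 March 2012.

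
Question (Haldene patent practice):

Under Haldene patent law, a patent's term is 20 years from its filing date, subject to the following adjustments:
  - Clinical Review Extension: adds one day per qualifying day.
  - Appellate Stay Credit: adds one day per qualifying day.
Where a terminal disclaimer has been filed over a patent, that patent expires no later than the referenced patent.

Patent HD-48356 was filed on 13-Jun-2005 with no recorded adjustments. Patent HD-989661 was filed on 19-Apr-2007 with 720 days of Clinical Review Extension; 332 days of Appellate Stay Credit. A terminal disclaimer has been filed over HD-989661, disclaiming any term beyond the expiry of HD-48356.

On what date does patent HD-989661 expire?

2025-06-13

Natural term of HD-989661:
  Base: filing + 20 years → 19 April 2027.
  Clinical Review Extension: +720 days → 8 April 2029.
  Appellate Stay Credit: +332 days → 6 March 2030.
Expiry of referenced patent HD-48356:
  Base: filing + 20 years → 13 June 2025.
Terminal disclaimer: HD-989661 expires on the earlier of 6 March 2030 and 13 June 2025.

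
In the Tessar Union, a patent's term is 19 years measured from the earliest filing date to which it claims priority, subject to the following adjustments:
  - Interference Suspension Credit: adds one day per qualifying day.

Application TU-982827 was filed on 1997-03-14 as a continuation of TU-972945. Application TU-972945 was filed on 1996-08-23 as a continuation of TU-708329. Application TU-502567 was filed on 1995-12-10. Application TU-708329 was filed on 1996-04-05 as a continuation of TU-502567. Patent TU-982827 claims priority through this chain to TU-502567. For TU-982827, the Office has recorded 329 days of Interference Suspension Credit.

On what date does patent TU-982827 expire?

2015-11-04

Earliest priority filing: 10 December 1995.
Base term: 10 December 1995 + 19 years → 10 December 2014.
Interference Suspension Credit: +329 days → 4 November 2015.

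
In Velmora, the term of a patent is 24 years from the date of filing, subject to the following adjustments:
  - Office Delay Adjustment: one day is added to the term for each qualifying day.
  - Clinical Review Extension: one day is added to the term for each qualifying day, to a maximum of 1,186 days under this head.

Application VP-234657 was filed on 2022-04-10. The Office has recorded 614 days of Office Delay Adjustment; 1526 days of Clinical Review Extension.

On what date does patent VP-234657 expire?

March 15, 2051

Base term: filing date + 24 years → 10 April 2046.
Office Delay Adjustment: +614 days → 15 December 2047.
Clinical Review Extension: 1526 days claimed exceeds the 1186-day cap, so +1186 days → 15 March 2051.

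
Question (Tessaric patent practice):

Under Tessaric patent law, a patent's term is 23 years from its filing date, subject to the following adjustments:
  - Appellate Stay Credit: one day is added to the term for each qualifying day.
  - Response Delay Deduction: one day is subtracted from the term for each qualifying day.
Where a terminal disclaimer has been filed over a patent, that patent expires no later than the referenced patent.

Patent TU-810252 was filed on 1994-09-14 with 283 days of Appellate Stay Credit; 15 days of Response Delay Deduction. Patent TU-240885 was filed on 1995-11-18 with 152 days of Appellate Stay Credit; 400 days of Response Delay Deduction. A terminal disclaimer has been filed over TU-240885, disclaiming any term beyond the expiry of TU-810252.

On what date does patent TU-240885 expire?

Natural term of TU-240885:
  Base: filing + 23 years → 18 November 2018.
  Appellate Stay Credit: +152 days → 19 April 2019.
  Response Delay Deduction: −400 days → 15 March 2018.
Expiry of referenced patent TU-810252:
  Base: filing + 23 years → 14 September 2017.
  Appellate Stay Credit: +283 days → 24 June 2018.
  Response Delay Deduction: −15 days → 9 June 2018.
Terminal disclaimer: TU-240885 expires on the earlier of 15 March 2018 and 9 June 2018.

2018-03-15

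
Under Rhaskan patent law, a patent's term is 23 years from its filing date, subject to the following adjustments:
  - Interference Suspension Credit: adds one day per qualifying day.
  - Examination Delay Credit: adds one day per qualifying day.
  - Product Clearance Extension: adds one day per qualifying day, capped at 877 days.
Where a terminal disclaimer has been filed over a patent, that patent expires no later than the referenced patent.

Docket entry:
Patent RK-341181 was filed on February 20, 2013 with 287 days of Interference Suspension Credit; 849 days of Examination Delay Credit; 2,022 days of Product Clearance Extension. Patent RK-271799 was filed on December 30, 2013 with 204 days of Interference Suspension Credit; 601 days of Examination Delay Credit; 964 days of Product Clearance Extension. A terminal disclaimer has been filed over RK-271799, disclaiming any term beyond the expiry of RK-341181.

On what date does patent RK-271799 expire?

August 8, 2041

Natural term of RK-271799:
  Base: filing + 23 years → 30 December 2036.
  Interference Suspension Credit: +204 days → 22 July 2037.
  Examination Delay Credit: +601 days → 15 March 2039.
  Product Clearance Extension: 964 days claimed exceeds the 877-day cap, so +877 days → 8 August 2041.
Expiry of referenced patent RK-341181:
  Base: filing + 23 years → 20 February 2036.
  Interference Suspension Credit: +287 days → 3 December 2036.
  Examination Delay Credit: +849 days → 1 April 2039.
  Product Clearance Extension: 2022 days claimed exceeds the 877-day cap, so +877 days → 25 August 2041.
Terminal disclaimer: RK-271799 expires on the earlier of 8 August 2041 and 25 August 2041.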